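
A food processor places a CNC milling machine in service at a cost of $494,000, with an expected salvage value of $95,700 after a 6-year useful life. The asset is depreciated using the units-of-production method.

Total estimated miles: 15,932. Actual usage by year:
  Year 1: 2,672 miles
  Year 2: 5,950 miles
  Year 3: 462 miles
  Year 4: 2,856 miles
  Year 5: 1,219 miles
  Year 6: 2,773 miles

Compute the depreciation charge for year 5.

$30,475

Depreciable base = $494,000 − $95,700 = $398,300.
Rate = $398,300 / 15,932 miles = $25 per mile.
Year 1: 2,672 × $25 = $66,800. Book value $427,200.
Year 2: 5,950 × $25 = $148,750. Book value $278,450.
Year 3: 462 × $25 = $11,550. Book value $266,900.
Year 4: 2,856 × $25 = $71,400. Book value $195,500.
Year 5: 1,219 × $25 = $30,475. Book value $165,025.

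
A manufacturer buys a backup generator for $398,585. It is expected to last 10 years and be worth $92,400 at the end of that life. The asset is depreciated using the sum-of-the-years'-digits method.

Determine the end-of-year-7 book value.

Depreciable base = $398,585 − $92,400 = $306,185.
Sum of the years' digits = 10+9+8+7+6+5+4+3+2+1 = 55.
Year 1: $306,185 × 10/55 = $55,670. Book value $342,915.
Year 2: $306,185 × 9/55 = $50,103. Book value $292,812.
Year 3: $306,185 × 8/55 = $44,536. Book value $248,276.
Year 4: $306,185 × 7/55 = $38,969. Book value $209,307.
Year 5: $306,185 × 6/55 = $33,402. Book value $175,905.
Year 6: $306,185 × 5/55 = $27,835. Book value $148,070.
Year 7: $306,185 × 4/55 = $22,268. Book value $125,802.

$125,802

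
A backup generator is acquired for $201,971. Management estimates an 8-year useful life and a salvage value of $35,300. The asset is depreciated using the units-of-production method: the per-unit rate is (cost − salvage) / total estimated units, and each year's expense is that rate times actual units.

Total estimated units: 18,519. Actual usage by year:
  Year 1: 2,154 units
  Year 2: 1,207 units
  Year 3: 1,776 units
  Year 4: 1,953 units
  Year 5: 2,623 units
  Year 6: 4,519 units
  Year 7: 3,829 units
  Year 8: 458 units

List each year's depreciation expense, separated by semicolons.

Depreciable base = $201,971 − $35,300 = $166,671.
Rate = $166,671 / 18,519 units = $9 per unit.
Year 1: 2,154 × $9 = $19,386. Book value $182,585.
Year 2: 1,207 × $9 = $10,863. Book value $171,722.
Year 3: 1,776 × $9 = $15,984. Book value $155,738.
Year 4: 1,953 × $9 = $17,577. Book value $138,161.
Year 5: 2,623 × $9 = $23,607. Book value $114,554.
Year 6: 4,519 × $9 = $40,671. Book value $73,883.
Year 7: 3,829 × $9 = $34,461. Book value $39,422.
Year 8: 458 × $9 = $4,122. Book value $35,300.

$19,386; $10,863; $15,984; $17,577; $23,607; $40,671; $34,461; $4,122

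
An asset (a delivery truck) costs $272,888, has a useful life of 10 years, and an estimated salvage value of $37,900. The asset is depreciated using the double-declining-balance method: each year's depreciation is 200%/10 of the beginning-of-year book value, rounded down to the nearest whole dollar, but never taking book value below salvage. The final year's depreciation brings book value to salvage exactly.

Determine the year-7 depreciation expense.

$14,307

Depreciable base = $272,888 − $37,900 = $234,988.
Year 1: ⌊$272,888 × 200%/10⌋ = $54,577. Book value $218,311.
Year 2: ⌊$218,311 × 200%/10⌋ = $43,662. Book value $174,649.
Year 3: ⌊$174,649 × 200%/10⌋ = $34,929. Book value $139,720.
Year 4: ⌊$139,720 × 200%/10⌋ = $27,944. Book value $111,776.
Year 5: ⌊$111,776 × 200%/10⌋ = $22,355. Book value $89,421.
Year 6: ⌊$89,421 × 200%/10⌋ = $17,884. Book value $71,537.
Year 7: ⌊$71,537 × 200%/10⌋ = $14,307. Book value $57,230.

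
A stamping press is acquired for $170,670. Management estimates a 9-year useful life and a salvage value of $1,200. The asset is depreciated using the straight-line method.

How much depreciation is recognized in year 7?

Depreciable base = $170,670 − $1,200 = $169,470.
Annual expense = $169,470 / 9 = $18,830.

$18,830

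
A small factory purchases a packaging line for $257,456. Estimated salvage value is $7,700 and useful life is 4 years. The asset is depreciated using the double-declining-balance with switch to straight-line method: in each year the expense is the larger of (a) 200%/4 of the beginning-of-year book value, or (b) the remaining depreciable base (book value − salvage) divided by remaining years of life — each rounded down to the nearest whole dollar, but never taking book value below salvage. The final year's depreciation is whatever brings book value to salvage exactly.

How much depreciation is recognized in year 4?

$24,482

Depreciable base = $257,456 − $7,700 = $249,756.
Year 1: DB = ⌊$257,456 × 200%/4⌋ = $128,728; SL = ⌊$249,756/4⌋ = $62,439 → take DB $128,728. Book value $128,728.
Year 2: DB = ⌊$128,728 × 200%/4⌋ = $64,364; SL = ⌊$121,028/3⌋ = $40,342 → take DB $64,364. Book value $64,364.
Year 3: DB = ⌊$64,364 × 200%/4⌋ = $32,182; SL = ⌊$56,664/2⌋ = $28,332 → take DB $32,182. Book value $32,182.
Year 4 (final): $32,182 − $7,700 = $24,482. Book value $7,700.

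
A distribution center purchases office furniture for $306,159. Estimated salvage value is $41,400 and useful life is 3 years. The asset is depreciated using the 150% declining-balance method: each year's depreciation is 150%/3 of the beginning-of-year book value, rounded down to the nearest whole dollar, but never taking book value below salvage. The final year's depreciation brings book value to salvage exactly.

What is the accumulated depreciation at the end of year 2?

Depreciable base = $306,159 − $41,400 = $264,759.
Year 1: ⌊$306,159 × 150%/3⌋ = $153,079. Book value $153,080.
Year 2: ⌊$153,080 × 150%/3⌋ = $76,540. Book value $76,540.
Accumulated through year 2 = $306,159 − $76,540 = $229,619.

$229,619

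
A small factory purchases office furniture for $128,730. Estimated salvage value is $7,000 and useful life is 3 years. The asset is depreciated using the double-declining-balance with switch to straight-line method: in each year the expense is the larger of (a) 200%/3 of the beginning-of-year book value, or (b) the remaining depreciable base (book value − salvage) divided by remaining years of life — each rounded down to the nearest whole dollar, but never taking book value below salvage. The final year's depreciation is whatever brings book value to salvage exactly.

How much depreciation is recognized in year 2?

$28,606

Depreciable base = $128,730 − $7,000 = $121,730.
Year 1: DB = ⌊$128,730 × 200%/3⌋ = $85,820; SL = ⌊$121,730/3⌋ = $40,576 → take DB $85,820. Book value $42,910.
Year 2: DB = ⌊$42,910 × 200%/3⌋ = $28,606; SL = ⌊$35,910/2⌋ = $17,955 → take DB $28,606. Book value $14,304.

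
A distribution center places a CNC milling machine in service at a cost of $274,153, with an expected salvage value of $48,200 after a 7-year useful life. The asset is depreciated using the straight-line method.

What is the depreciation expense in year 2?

Depreciable base = $274,153 − $48,200 = $225,953.
Annual expense = $225,953 / 7 = $32,279.

$32,279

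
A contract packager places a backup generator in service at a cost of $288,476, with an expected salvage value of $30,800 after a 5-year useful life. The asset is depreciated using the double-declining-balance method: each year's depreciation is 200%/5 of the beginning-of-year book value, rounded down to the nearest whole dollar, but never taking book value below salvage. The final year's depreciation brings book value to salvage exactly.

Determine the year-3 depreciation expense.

Depreciable base = $288,476 − $30,800 = $257,676.
Year 1: ⌊$288,476 × 200%/5⌋ = $115,390. Book value $173,086.
Year 2: ⌊$173,086 × 200%/5⌋ = $69,234. Book value $103,852.
Year 3: ⌊$103,852 × 200%/5⌋ = $41,540. Book value $62,312.

$41,540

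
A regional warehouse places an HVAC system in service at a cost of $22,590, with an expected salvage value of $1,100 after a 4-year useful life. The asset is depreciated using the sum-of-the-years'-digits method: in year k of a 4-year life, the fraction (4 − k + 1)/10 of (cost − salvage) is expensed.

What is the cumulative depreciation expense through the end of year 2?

$15,043

Depreciable base = $22,590 − $1,100 = $21,490.
Sum of the years' digits = 4+3+2+1 = 10.
Year 1: $21,490 × 4/10 = $8,596. Book value $13,994.
Year 2: $21,490 × 3/10 = $6,447. Book value $7,547.
Accumulated through year 2 = $22,590 − $7,547 = $15,043.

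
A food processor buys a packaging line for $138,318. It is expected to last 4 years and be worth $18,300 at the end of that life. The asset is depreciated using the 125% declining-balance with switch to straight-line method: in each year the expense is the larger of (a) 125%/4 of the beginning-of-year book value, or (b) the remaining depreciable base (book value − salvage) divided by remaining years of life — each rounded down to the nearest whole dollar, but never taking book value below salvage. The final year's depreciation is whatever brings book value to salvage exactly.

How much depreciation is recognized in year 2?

Depreciable base = $138,318 − $18,300 = $120,018.
Year 1: DB = ⌊$138,318 × 125%/4⌋ = $43,224; SL = ⌊$120,018/4⌋ = $30,004 → take DB $43,224. Book value $95,094.
Year 2: DB = ⌊$95,094 × 125%/4⌋ = $29,716; SL = ⌊$76,794/3⌋ = $25,598 → take DB $29,716. Book value $65,378.

$29,716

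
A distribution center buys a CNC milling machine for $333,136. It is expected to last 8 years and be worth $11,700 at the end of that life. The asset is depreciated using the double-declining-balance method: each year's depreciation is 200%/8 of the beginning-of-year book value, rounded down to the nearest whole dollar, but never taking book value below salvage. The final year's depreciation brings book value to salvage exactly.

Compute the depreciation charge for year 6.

$19,764

Depreciable base = $333,136 − $11,700 = $321,436.
Year 1: ⌊$333,136 × 200%/8⌋ = $83,284. Book value $249,852.
Year 2: ⌊$249,852 × 200%/8⌋ = $62,463. Book value $187,389.
Year 3: ⌊$187,389 × 200%/8⌋ = $46,847. Book value $140,542.
Year 4: ⌊$140,542 × 200%/8⌋ = $35,135. Book value $105,407.
Year 5: ⌊$105,407 × 200%/8⌋ = $26,351. Book value $79,056.
Year 6: ⌊$79,056 × 200%/8⌋ = $19,764. Book value $59,292.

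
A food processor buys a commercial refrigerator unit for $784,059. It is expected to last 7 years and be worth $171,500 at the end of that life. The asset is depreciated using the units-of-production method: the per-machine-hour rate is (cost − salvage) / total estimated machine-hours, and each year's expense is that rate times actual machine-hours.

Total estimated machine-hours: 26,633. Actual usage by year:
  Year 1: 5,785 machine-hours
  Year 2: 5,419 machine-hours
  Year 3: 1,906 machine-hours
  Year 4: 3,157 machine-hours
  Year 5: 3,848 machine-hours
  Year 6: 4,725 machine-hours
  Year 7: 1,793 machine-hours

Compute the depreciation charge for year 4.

Depreciable base = $784,059 − $171,500 = $612,559.
Rate = $612,559 / 26,633 machine-hours = $23 per machine-hour.
Year 1: 5,785 × $23 = $133,055. Book value $651,004.
Year 2: 5,419 × $23 = $124,637. Book value $526,367.
Year 3: 1,906 × $23 = $43,838. Book value $482,529.
Year 4: 3,157 × $23 = $72,611. Book value $409,918.

$72,611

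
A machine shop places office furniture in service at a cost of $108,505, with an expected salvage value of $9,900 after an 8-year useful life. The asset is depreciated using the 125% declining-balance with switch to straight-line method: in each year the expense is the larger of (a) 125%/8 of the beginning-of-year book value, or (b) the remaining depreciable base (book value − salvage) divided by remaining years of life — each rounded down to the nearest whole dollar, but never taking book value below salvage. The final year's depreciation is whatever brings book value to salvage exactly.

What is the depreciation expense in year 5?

$11,055

Depreciable base = $108,505 − $9,900 = $98,605.
Year 1: DB = ⌊$108,505 × 125%/8⌋ = $16,953; SL = ⌊$98,605/8⌋ = $12,325 → take DB $16,953. Book value $91,552.
Year 2: DB = ⌊$91,552 × 125%/8⌋ = $14,305; SL = ⌊$81,652/7⌋ = $11,664 → take DB $14,305. Book value $77,247.
Year 3: DB = ⌊$77,247 × 125%/8⌋ = $12,069; SL = ⌊$67,347/6⌋ = $11,224 → take DB $12,069. Book value $65,178.
Year 4: DB = ⌊$65,178 × 125%/8⌋ = $10,184; SL = ⌊$55,278/5⌋ = $11,055 → take SL $11,055. Book value $54,123.
Year 5: DB = ⌊$54,123 × 125%/8⌋ = $8,456; SL = ⌊$44,223/4⌋ = $11,055 → take SL $11,055. Book value $43,068.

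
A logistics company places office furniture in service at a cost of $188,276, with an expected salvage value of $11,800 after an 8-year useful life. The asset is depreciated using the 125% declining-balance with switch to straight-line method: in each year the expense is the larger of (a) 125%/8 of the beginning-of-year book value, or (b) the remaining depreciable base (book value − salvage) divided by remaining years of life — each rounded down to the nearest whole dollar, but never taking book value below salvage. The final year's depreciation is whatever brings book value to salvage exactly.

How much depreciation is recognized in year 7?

$20,259

Depreciable base = $188,276 − $11,800 = $176,476.
Year 1: DB = ⌊$188,276 × 125%/8⌋ = $29,418; SL = ⌊$176,476/8⌋ = $22,059 → take DB $29,418. Book value $158,858.
Year 2: DB = ⌊$158,858 × 125%/8⌋ = $24,821; SL = ⌊$147,058/7⌋ = $21,008 → take DB $24,821. Book value $134,037.
Year 3: DB = ⌊$134,037 × 125%/8⌋ = $20,943; SL = ⌊$122,237/6⌋ = $20,372 → take DB $20,943. Book value $113,094.
Year 4: DB = ⌊$113,094 × 125%/8⌋ = $17,670; SL = ⌊$101,294/5⌋ = $20,258 → take SL $20,258. Book value $92,836.
Year 5: DB = ⌊$92,836 × 125%/8⌋ = $14,505; SL = ⌊$81,036/4⌋ = $20,259 → take SL $20,259. Book value $72,577.
Year 6: DB = ⌊$72,577 × 125%/8⌋ = $11,340; SL = ⌊$60,777/3⌋ = $20,259 → take SL $20,259. Book value $52,318.
Year 7: DB = ⌊$52,318 × 125%/8⌋ = $8,174; SL = ⌊$40,518/2⌋ = $20,259 → take SL $20,259. Book value $32,059.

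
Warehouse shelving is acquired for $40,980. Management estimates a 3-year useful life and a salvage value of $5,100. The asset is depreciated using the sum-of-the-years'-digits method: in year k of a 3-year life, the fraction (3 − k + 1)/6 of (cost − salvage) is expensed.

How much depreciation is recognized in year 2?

$11,960

Depreciable base = $40,980 − $5,100 = $35,880.
Sum of the years' digits = 3+2+1 = 6.
Year 1: $35,880 × 3/6 = $17,940. Book value $23,040.
Year 2: $35,880 × 2/6 = $11,960. Book value $11,080.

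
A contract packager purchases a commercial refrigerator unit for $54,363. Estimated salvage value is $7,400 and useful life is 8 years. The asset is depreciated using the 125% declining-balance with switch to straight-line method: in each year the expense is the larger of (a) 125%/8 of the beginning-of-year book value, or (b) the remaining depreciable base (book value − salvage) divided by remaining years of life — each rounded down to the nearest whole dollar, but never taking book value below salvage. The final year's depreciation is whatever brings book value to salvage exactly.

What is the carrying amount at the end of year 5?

Depreciable base = $54,363 − $7,400 = $46,963.
Year 1: DB = ⌊$54,363 × 125%/8⌋ = $8,494; SL = ⌊$46,963/8⌋ = $5,870 → take DB $8,494. Book value $45,869.
Year 2: DB = ⌊$45,869 × 125%/8⌋ = $7,167; SL = ⌊$38,469/7⌋ = $5,495 → take DB $7,167. Book value $38,702.
Year 3: DB = ⌊$38,702 × 125%/8⌋ = $6,047; SL = ⌊$31,302/6⌋ = $5,217 → take DB $6,047. Book value $32,655.
Year 4: DB = ⌊$32,655 × 125%/8⌋ = $5,102; SL = ⌊$25,255/5⌋ = $5,051 → take DB $5,102. Book value $27,553.
Year 5: DB = ⌊$27,553 × 125%/8⌋ = $4,305; SL = ⌊$20,153/4⌋ = $5,038 → take SL $5,038. Book value $22,515.

$22,515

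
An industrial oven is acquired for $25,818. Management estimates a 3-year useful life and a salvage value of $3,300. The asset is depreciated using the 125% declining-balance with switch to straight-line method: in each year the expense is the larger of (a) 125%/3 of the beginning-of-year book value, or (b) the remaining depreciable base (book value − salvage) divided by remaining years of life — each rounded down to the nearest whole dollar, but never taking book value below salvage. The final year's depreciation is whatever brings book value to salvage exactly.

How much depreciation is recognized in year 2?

Depreciable base = $25,818 − $3,300 = $22,518.
Year 1: DB = ⌊$25,818 × 125%/3⌋ = $10,757; SL = ⌊$22,518/3⌋ = $7,506 → take DB $10,757. Book value $15,061.
Year 2: DB = ⌊$15,061 × 125%/3⌋ = $6,275; SL = ⌊$11,761/2⌋ = $5,880 → take DB $6,275. Book value $8,786.

$6,275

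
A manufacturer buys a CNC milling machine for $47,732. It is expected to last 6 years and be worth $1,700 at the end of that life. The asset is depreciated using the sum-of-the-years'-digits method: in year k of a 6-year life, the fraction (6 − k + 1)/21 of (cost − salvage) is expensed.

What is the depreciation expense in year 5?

Depreciable base = $47,732 − $1,700 = $46,032.
Sum of the years' digits = 6+5+4+3+2+1 = 21.
Year 1: $46,032 × 6/21 = $13,152. Book value $34,580.
Year 2: $46,032 × 5/21 = $10,960. Book value $23,620.
Year 3: $46,032 × 4/21 = $8,768. Book value $14,852.
Year 4: $46,032 × 3/21 = $6,576. Book value $8,276.
Year 5: $46,032 × 2/21 = $4,384. Book value $3,892.

$4,384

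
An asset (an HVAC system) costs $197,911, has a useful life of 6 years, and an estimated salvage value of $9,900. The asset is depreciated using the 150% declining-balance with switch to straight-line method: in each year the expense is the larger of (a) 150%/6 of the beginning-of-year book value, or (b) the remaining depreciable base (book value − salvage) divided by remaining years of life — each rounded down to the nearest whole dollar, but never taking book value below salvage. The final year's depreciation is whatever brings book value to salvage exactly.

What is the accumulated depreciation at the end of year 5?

$163,479

Depreciable base = $197,911 − $9,900 = $188,011.
Year 1: DB = ⌊$197,911 × 150%/6⌋ = $49,477; SL = ⌊$188,011/6⌋ = $31,335 → take DB $49,477. Book value $148,434.
Year 2: DB = ⌊$148,434 × 150%/6⌋ = $37,108; SL = ⌊$138,534/5⌋ = $27,706 → take DB $37,108. Book value $111,326.
Year 3: DB = ⌊$111,326 × 150%/6⌋ = $27,831; SL = ⌊$101,426/4⌋ = $25,356 → take DB $27,831. Book value $83,495.
Year 4: DB = ⌊$83,495 × 150%/6⌋ = $20,873; SL = ⌊$73,595/3⌋ = $24,531 → take SL $24,531. Book value $58,964.
Year 5: DB = ⌊$58,964 × 150%/6⌋ = $14,741; SL = ⌊$49,064/2⌋ = $24,532 → take SL $24,532. Book value $34,432.
Accumulated through year 5 = $197,911 − $34,432 = $163,479.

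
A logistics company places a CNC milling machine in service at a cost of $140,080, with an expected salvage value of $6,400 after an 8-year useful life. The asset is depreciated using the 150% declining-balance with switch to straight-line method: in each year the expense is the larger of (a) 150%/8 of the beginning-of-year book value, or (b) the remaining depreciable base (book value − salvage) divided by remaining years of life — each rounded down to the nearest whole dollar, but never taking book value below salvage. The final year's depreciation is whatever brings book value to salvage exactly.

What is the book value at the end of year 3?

Depreciable base = $140,080 − $6,400 = $133,680.
Year 1: DB = ⌊$140,080 × 150%/8⌋ = $26,265; SL = ⌊$133,680/8⌋ = $16,710 → take DB $26,265. Book value $113,815.
Year 2: DB = ⌊$113,815 × 150%/8⌋ = $21,340; SL = ⌊$107,415/7⌋ = $15,345 → take DB $21,340. Book value $92,475.
Year 3: DB = ⌊$92,475 × 150%/8⌋ = $17,339; SL = ⌊$86,075/6⌋ = $14,345 → take DB $17,339. Book value $75,136.

$75,136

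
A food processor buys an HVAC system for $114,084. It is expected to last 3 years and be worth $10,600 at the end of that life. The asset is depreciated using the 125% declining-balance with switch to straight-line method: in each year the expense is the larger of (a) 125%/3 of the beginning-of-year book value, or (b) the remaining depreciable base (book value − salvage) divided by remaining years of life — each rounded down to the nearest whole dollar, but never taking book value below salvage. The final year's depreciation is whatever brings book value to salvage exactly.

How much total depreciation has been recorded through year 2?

$75,509

Depreciable base = $114,084 − $10,600 = $103,484.
Year 1: DB = ⌊$114,084 × 125%/3⌋ = $47,535; SL = ⌊$103,484/3⌋ = $34,494 → take DB $47,535. Book value $66,549.
Year 2: DB = ⌊$66,549 × 125%/3⌋ = $27,728; SL = ⌊$55,949/2⌋ = $27,974 → take SL $27,974. Book value $38,575.
Accumulated through year 2 = $114,084 − $38,575 = $75,509.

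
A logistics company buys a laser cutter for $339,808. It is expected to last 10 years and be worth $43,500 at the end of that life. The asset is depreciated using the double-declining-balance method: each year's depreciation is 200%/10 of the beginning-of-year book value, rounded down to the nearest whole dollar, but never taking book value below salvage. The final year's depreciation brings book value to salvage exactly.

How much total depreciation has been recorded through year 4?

Depreciable base = $339,808 − $43,500 = $296,308.
Year 1: ⌊$339,808 × 200%/10⌋ = $67,961. Book value $271,847.
Year 2: ⌊$271,847 × 200%/10⌋ = $54,369. Book value $217,478.
Year 3: ⌊$217,478 × 200%/10⌋ = $43,495. Book value $173,983.
Year 4: ⌊$173,983 × 200%/10⌋ = $34,796. Book value $139,187.
Accumulated through year 4 = $339,808 − $139,187 = $200,621.

$200,621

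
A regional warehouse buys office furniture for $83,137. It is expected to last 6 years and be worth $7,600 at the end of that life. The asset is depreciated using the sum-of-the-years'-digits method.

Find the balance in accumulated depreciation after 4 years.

Depreciable base = $83,137 − $7,600 = $75,537.
Sum of the years' digits = 6+5+4+3+2+1 = 21.
Year 1: $75,537 × 6/21 = $21,582. Book value $61,555.
Year 2: $75,537 × 5/21 = $17,985. Book value $43,570.
Year 3: $75,537 × 4/21 = $14,388. Book value $29,182.
Year 4: $75,537 × 3/21 = $10,791. Book value $18,391.
Accumulated through year 4 = $83,137 − $18,391 = $64,746.

$64,746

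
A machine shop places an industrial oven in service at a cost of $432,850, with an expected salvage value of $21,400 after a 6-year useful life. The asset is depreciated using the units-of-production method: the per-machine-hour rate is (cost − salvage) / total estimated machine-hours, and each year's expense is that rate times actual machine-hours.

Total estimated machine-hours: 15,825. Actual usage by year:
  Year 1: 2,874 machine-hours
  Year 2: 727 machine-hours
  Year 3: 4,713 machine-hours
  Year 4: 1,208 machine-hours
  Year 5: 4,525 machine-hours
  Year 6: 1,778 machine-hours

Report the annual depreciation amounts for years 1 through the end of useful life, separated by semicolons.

$74,724; $18,902; $122,538; $31,408; $117,650; $46,228

Depreciable base = $432,850 − $21,400 = $411,450.
Rate = $411,450 / 15,825 machine-hours = $26 per machine-hour.
Year 1: 2,874 × $26 = $74,724. Book value $358,126.
Year 2: 727 × $26 = $18,902. Book value $339,224.
Year 3: 4,713 × $26 = $122,538. Book value $216,686.
Year 4: 1,208 × $26 = $31,408. Book value $185,278.
Year 5: 4,525 × $26 = $117,650. Book value $67,628.
Year 6: 1,778 × $26 = $46,228. Book value $21,400.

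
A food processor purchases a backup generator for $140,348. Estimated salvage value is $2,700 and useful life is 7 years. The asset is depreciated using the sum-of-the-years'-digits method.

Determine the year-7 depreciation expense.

Depreciable base = $140,348 − $2,700 = $137,648.
Sum of the years' digits = 7+6+5+4+3+2+1 = 28.
Year 1: $137,648 × 7/28 = $34,412. Book value $105,936.
Year 2: $137,648 × 6/28 = $29,496. Book value $76,440.
Year 3: $137,648 × 5/28 = $24,580. Book value $51,860.
Year 4: $137,648 × 4/28 = $19,664. Book value $32,196.
Year 5: $137,648 × 3/28 = $14,748. Book value $17,448.
Year 6: $137,648 × 2/28 = $9,832. Book value $7,616.
Year 7: $137,648 × 1/28 = $4,916. Book value $2,700.

$4,916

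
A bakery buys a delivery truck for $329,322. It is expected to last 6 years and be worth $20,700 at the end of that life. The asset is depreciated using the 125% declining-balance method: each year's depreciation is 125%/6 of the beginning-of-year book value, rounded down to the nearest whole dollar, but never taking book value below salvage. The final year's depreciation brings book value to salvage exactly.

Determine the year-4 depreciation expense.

Depreciable base = $329,322 − $20,700 = $308,622.
Year 1: ⌊$329,322 × 125%/6⌋ = $68,608. Book value $260,714.
Year 2: ⌊$260,714 × 125%/6⌋ = $54,315. Book value $206,399.
Year 3: ⌊$206,399 × 125%/6⌋ = $42,999. Book value $163,400.
Year 4: ⌊$163,400 × 125%/6⌋ = $34,041. Book value $129,359.

$34,041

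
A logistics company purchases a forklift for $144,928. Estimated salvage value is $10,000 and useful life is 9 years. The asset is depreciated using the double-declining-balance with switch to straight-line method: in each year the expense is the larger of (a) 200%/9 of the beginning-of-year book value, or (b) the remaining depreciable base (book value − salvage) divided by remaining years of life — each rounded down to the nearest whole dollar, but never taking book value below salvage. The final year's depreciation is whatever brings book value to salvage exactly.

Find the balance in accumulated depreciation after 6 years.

Depreciable base = $144,928 − $10,000 = $134,928.
Year 1: DB = ⌊$144,928 × 200%/9⌋ = $32,206; SL = ⌊$134,928/9⌋ = $14,992 → take DB $32,206. Book value $112,722.
Year 2: DB = ⌊$112,722 × 200%/9⌋ = $25,049; SL = ⌊$102,722/8⌋ = $12,840 → take DB $25,049. Book value $87,673.
Year 3: DB = ⌊$87,673 × 200%/9⌋ = $19,482; SL = ⌊$77,673/7⌋ = $11,096 → take DB $19,482. Book value $68,191.
Year 4: DB = ⌊$68,191 × 200%/9⌋ = $15,153; SL = ⌊$58,191/6⌋ = $9,698 → take DB $15,153. Book value $53,038.
Year 5: DB = ⌊$53,038 × 200%/9⌋ = $11,786; SL = ⌊$43,038/5⌋ = $8,607 → take DB $11,786. Book value $41,252.
Year 6: DB = ⌊$41,252 × 200%/9⌋ = $9,167; SL = ⌊$31,252/4⌋ = $7,813 → take DB $9,167. Book value $32,085.
Accumulated through year 6 = $144,928 − $32,085 = $112,843.

$112,843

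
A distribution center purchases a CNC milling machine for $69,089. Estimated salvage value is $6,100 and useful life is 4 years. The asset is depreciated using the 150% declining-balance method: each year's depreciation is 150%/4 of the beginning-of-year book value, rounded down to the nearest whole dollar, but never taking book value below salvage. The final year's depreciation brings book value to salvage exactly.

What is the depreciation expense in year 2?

$16,192

Depreciable base = $69,089 − $6,100 = $62,989.
Year 1: ⌊$69,089 × 150%/4⌋ = $25,908. Book value $43,181.
Year 2: ⌊$43,181 × 150%/4⌋ = $16,192. Book value $26,989.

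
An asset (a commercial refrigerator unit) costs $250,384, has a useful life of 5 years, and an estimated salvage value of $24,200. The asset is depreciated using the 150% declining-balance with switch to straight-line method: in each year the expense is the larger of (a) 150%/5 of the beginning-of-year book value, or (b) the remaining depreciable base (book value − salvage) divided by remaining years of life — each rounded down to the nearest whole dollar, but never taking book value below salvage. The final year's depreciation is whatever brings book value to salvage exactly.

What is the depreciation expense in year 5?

$30,842

Depreciable base = $250,384 − $24,200 = $226,184.
Year 1: DB = ⌊$250,384 × 150%/5⌋ = $75,115; SL = ⌊$226,184/5⌋ = $45,236 → take DB $75,115. Book value $175,269.
Year 2: DB = ⌊$175,269 × 150%/5⌋ = $52,580; SL = ⌊$151,069/4⌋ = $37,767 → take DB $52,580. Book value $122,689.
Year 3: DB = ⌊$122,689 × 150%/5⌋ = $36,806; SL = ⌊$98,489/3⌋ = $32,829 → take DB $36,806. Book value $85,883.
Year 4: DB = ⌊$85,883 × 150%/5⌋ = $25,764; SL = ⌊$61,683/2⌋ = $30,841 → take SL $30,841. Book value $55,042.
Year 5 (final): $55,042 − $24,200 = $30,842. Book value $24,200.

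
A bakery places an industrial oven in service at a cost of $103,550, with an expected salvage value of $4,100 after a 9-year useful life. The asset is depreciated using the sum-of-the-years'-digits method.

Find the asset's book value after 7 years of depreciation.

Depreciable base = $103,550 − $4,100 = $99,450.
Sum of the years' digits = 9+8+7+6+5+4+3+2+1 = 45.
Year 1: $99,450 × 9/45 = $19,890. Book value $83,660.
Year 2: $99,450 × 8/45 = $17,680. Book value $65,980.
Year 3: $99,450 × 7/45 = $15,470. Book value $50,510.
Year 4: $99,450 × 6/45 = $13,260. Book value $37,250.
Year 5: $99,450 × 5/45 = $11,050. Book value $26,200.
Year 6: $99,450 × 4/45 = $8,840. Book value $17,360.
Year 7: $99,450 × 3/45 = $6,630. Book value $10,730.

$10,730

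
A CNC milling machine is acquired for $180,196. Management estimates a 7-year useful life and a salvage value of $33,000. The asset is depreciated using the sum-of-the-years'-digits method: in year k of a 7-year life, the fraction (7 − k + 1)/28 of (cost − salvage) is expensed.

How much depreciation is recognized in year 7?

$5,257

Depreciable base = $180,196 − $33,000 = $147,196.
Sum of the years' digits = 7+6+5+4+3+2+1 = 28.
Year 1: $147,196 × 7/28 = $36,799. Book value $143,397.
Year 2: $147,196 × 6/28 = $31,542. Book value $111,855.
Year 3: $147,196 × 5/28 = $26,285. Book value $85,570.
Year 4: $147,196 × 4/28 = $21,028. Book value $64,542.
Year 5: $147,196 × 3/28 = $15,771. Book value $48,771.
Year 6: $147,196 × 2/28 = $10,514. Book value $38,257.
Year 7: $147,196 × 1/28 = $5,257. Book value $33,000.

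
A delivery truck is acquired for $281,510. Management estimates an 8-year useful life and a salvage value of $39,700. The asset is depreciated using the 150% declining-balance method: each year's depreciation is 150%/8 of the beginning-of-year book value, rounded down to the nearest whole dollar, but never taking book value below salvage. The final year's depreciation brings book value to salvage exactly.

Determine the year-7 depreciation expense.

$15,186

Depreciable base = $281,510 − $39,700 = $241,810.
Year 1: ⌊$281,510 × 150%/8⌋ = $52,783. Book value $228,727.
Year 2: ⌊$228,727 × 150%/8⌋ = $42,886. Book value $185,841.
Year 3: ⌊$185,841 × 150%/8⌋ = $34,845. Book value $150,996.
Year 4: ⌊$150,996 × 150%/8⌋ = $28,311. Book value $122,685.
Year 5: ⌊$122,685 × 150%/8⌋ = $23,003. Book value $99,682.
Year 6: ⌊$99,682 × 150%/8⌋ = $18,690. Book value $80,992.
Year 7: ⌊$80,992 × 150%/8⌋ = $15,186. Book value $65,806.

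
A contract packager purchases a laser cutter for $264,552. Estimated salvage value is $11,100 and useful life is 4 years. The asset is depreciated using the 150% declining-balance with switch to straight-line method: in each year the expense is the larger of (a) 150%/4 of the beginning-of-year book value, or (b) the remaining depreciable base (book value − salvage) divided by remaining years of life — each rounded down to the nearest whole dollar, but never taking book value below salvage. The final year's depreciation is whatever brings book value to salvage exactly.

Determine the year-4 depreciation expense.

Depreciable base = $264,552 − $11,100 = $253,452.
Year 1: DB = ⌊$264,552 × 150%/4⌋ = $99,207; SL = ⌊$253,452/4⌋ = $63,363 → take DB $99,207. Book value $165,345.
Year 2: DB = ⌊$165,345 × 150%/4⌋ = $62,004; SL = ⌊$154,245/3⌋ = $51,415 → take DB $62,004. Book value $103,341.
Year 3: DB = ⌊$103,341 × 150%/4⌋ = $38,752; SL = ⌊$92,241/2⌋ = $46,120 → take SL $46,120. Book value $57,221.
Year 4 (final): $57,221 − $11,100 = $46,121. Book value $11,100.

$46,121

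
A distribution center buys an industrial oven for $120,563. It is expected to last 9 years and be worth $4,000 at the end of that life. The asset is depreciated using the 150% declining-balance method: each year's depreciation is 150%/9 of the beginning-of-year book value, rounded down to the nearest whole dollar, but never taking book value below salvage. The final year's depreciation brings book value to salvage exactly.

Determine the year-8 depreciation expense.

$5,608

Depreciable base = $120,563 − $4,000 = $116,563.
Year 1: ⌊$120,563 × 150%/9⌋ = $20,093. Book value $100,470.
Year 2: ⌊$100,470 × 150%/9⌋ = $16,745. Book value $83,725.
Year 3: ⌊$83,725 × 150%/9⌋ = $13,954. Book value $69,771.
Year 4: ⌊$69,771 × 150%/9⌋ = $11,628. Book value $58,143.
Year 5: ⌊$58,143 × 150%/9⌋ = $9,690. Book value $48,453.
Year 6: ⌊$48,453 × 150%/9⌋ = $8,075. Book value $40,378.
Year 7: ⌊$40,378 × 150%/9⌋ = $6,729. Book value $33,649.
Year 8: ⌊$33,649 × 150%/9⌋ = $5,608. Book value $28,041.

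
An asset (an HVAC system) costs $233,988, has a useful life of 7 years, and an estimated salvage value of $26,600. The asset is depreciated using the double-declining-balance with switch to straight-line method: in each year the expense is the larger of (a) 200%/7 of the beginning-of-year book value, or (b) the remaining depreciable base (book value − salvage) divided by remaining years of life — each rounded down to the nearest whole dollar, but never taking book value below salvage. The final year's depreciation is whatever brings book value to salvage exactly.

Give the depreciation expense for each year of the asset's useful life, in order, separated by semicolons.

$66,853; $47,752; $34,109; $24,364; $17,402; $12,430; $4,478

Depreciable base = $233,988 − $26,600 = $207,388.
Year 1: DB = ⌊$233,988 × 200%/7⌋ = $66,853; SL = ⌊$207,388/7⌋ = $29,626 → take DB $66,853. Book value $167,135.
Year 2: DB = ⌊$167,135 × 200%/7⌋ = $47,752; SL = ⌊$140,535/6⌋ = $23,422 → take DB $47,752. Book value $119,383.
Year 3: DB = ⌊$119,383 × 200%/7⌋ = $34,109; SL = ⌊$92,783/5⌋ = $18,556 → take DB $34,109. Book value $85,274.
Year 4: DB = ⌊$85,274 × 200%/7⌋ = $24,364; SL = ⌊$58,674/4⌋ = $14,668 → take DB $24,364. Book value $60,910.
Year 5: DB = ⌊$60,910 × 200%/7⌋ = $17,402; SL = ⌊$34,310/3⌋ = $11,436 → take DB $17,402. Book value $43,508.
Year 6: DB = ⌊$43,508 × 200%/7⌋ = $12,430; SL = ⌊$16,908/2⌋ = $8,454 → take DB $12,430. Book value $31,078.
Year 7 (final): $31,078 − $26,600 = $4,478. Book value $26,600.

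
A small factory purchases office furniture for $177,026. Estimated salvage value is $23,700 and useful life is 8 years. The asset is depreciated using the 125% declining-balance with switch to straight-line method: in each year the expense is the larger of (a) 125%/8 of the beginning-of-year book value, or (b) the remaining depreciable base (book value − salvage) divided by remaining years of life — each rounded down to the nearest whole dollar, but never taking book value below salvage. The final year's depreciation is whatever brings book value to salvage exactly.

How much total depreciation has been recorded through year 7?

$136,820

Depreciable base = $177,026 − $23,700 = $153,326.
Year 1: DB = ⌊$177,026 × 125%/8⌋ = $27,660; SL = ⌊$153,326/8⌋ = $19,165 → take DB $27,660. Book value $149,366.
Year 2: DB = ⌊$149,366 × 125%/8⌋ = $23,338; SL = ⌊$125,666/7⌋ = $17,952 → take DB $23,338. Book value $126,028.
Year 3: DB = ⌊$126,028 × 125%/8⌋ = $19,691; SL = ⌊$102,328/6⌋ = $17,054 → take DB $19,691. Book value $106,337.
Year 4: DB = ⌊$106,337 × 125%/8⌋ = $16,615; SL = ⌊$82,637/5⌋ = $16,527 → take DB $16,615. Book value $89,722.
Year 5: DB = ⌊$89,722 × 125%/8⌋ = $14,019; SL = ⌊$66,022/4⌋ = $16,505 → take SL $16,505. Book value $73,217.
Year 6: DB = ⌊$73,217 × 125%/8⌋ = $11,440; SL = ⌊$49,517/3⌋ = $16,505 → take SL $16,505. Book value $56,712.
Year 7: DB = ⌊$56,712 × 125%/8⌋ = $8,861; SL = ⌊$33,012/2⌋ = $16,506 → take SL $16,506. Book value $40,206.
Accumulated through year 7 = $177,026 − $40,206 = $136,820.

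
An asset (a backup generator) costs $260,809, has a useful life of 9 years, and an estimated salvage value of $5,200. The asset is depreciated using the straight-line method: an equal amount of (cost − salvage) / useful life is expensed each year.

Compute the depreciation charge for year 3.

$28,401

Depreciable base = $260,809 − $5,200 = $255,609.
Annual expense = $255,609 / 9 = $28,401.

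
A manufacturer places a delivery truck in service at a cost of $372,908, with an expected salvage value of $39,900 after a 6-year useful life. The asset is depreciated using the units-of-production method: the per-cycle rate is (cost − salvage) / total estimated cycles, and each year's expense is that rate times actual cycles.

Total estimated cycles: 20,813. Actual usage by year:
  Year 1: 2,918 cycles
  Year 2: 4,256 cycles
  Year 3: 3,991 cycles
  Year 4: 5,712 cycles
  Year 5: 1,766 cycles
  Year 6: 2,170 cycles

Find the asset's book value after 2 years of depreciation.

Depreciable base = $372,908 − $39,900 = $333,008.
Rate = $333,008 / 20,813 cycles = $16 per cycle.
Year 1: 2,918 × $16 = $46,688. Book value $326,220.
Year 2: 4,256 × $16 = $68,096. Book value $258,124.

$258,124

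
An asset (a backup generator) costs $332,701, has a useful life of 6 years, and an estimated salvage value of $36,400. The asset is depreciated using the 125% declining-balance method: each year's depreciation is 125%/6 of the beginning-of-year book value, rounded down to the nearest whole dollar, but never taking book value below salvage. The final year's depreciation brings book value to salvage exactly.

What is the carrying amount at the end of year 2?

$208,517

Depreciable base = $332,701 − $36,400 = $296,301.
Year 1: ⌊$332,701 × 125%/6⌋ = $69,312. Book value $263,389.
Year 2: ⌊$263,389 × 125%/6⌋ = $54,872. Book value $208,517.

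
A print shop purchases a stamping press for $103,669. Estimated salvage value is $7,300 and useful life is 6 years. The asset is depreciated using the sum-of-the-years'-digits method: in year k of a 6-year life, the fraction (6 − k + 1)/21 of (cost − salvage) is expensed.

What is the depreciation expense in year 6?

$4,589

Depreciable base = $103,669 − $7,300 = $96,369.
Sum of the years' digits = 6+5+4+3+2+1 = 21.
Year 1: $96,369 × 6/21 = $27,534. Book value $76,135.
Year 2: $96,369 × 5/21 = $22,945. Book value $53,190.
Year 3: $96,369 × 4/21 = $18,356. Book value $34,834.
Year 4: $96,369 × 3/21 = $13,767. Book value $21,067.
Year 5: $96,369 × 2/21 = $9,178. Book value $11,889.
Year 6: $96,369 × 1/21 = $4,589. Book value $7,300.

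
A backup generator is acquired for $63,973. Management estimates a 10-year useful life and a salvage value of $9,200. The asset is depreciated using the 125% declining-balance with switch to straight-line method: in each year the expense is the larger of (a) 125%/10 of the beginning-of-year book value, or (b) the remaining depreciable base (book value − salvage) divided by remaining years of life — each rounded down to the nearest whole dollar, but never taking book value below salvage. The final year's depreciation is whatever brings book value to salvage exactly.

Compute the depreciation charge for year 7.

Depreciable base = $63,973 − $9,200 = $54,773.
Year 1: DB = ⌊$63,973 × 125%/10⌋ = $7,996; SL = ⌊$54,773/10⌋ = $5,477 → take DB $7,996. Book value $55,977.
Year 2: DB = ⌊$55,977 × 125%/10⌋ = $6,997; SL = ⌊$46,777/9⌋ = $5,197 → take DB $6,997. Book value $48,980.
Year 3: DB = ⌊$48,980 × 125%/10⌋ = $6,122; SL = ⌊$39,780/8⌋ = $4,972 → take DB $6,122. Book value $42,858.
Year 4: DB = ⌊$42,858 × 125%/10⌋ = $5,357; SL = ⌊$33,658/7⌋ = $4,808 → take DB $5,357. Book value $37,501.
Year 5: DB = ⌊$37,501 × 125%/10⌋ = $4,687; SL = ⌊$28,301/6⌋ = $4,716 → take SL $4,716. Book value $32,785.
Year 6: DB = ⌊$32,785 × 125%/10⌋ = $4,098; SL = ⌊$23,585/5⌋ = $4,717 → take SL $4,717. Book value $28,068.
Year 7: DB = ⌊$28,068 × 125%/10⌋ = $3,508; SL = ⌊$18,868/4⌋ = $4,717 → take SL $4,717. Book value $23,351.

$4,717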